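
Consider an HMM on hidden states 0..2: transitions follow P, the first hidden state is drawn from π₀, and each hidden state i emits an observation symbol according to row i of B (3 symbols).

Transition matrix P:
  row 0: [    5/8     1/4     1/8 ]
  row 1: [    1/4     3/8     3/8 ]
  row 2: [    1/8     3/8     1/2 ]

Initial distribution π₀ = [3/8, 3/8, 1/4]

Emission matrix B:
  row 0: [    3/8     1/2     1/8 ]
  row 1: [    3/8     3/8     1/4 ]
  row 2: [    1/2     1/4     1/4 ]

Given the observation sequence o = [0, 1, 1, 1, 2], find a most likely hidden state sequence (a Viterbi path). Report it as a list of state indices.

path = [0, 0, 0, 0, 0]

t=0: δ = [1.406e-01, 1.406e-01, 1.250e-01]  (obs o_0=0)
t=1: δ = [4.395e-02, 1.978e-02, 1.562e-02]  ψ = [0, 1, 2]  (obs o_1=1)
t=2: δ = [1.373e-02, 4.120e-03, 1.953e-03]  ψ = [0, 0, 2]  (obs o_2=1)
t=3: δ = [4.292e-03, 1.287e-03, 4.292e-04]  ψ = [0, 0, 0]  (obs o_3=1)
t=4: δ = [3.353e-04, 2.682e-04, 1.341e-04]  ψ = [0, 0, 0]  (obs o_4=2)
backtrack: best end state = 0; path = [0, 0, 0, 0, 0]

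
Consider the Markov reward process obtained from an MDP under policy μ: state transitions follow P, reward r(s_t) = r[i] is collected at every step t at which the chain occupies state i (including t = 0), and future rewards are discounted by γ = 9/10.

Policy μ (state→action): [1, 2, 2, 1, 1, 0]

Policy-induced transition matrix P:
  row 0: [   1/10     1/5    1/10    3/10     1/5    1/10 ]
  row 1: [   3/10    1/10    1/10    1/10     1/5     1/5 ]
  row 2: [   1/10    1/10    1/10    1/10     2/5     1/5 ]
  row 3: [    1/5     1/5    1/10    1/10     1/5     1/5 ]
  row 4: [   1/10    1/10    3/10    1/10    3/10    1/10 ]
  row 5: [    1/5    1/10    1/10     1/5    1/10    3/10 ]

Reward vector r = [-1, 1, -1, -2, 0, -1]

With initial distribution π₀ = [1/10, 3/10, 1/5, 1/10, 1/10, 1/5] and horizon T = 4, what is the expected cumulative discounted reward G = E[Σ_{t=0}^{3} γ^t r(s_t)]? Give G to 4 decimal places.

G = -2.0170

t=0: π = [0.1000, 0.3000, 0.2000, 0.1000, 0.1000, 0.2000], E[r] = -0.4000, γ^t·E[r] = -0.400000, running G = -0.400000
t=1: π = [0.1900, 0.1200, 0.1200, 0.1400, 0.2300, 0.2000], E[r] = -0.6700, γ^t·E[r] = -0.603000, running G = -1.003000
t=2: π = [0.1580, 0.1330, 0.1460, 0.1580, 0.2270, 0.1780], E[r] = -0.6650, γ^t·E[r] = -0.538650, running G = -1.541650
t=3: π = [0.1602, 0.1316, 0.1454, 0.1494, 0.2341, 0.1793], E[r] = -0.6521, γ^t·E[r] = -0.475381, running G = -2.017031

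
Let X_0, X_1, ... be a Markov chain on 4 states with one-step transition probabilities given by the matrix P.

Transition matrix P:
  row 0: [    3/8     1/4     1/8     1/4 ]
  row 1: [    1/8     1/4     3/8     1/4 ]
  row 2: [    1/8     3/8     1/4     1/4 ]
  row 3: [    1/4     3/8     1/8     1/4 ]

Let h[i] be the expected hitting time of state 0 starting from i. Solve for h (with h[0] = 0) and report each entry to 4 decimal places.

First-step conditioning: h[0] = 0; for i ≠ 0, h[i] = 1 + Σ_k P[i][k]·h[k].
  h[1] = 1 + 1/4·h[1] + 3/8·h[2] + 1/4·h[3]
  h[2] = 1 + 3/8·h[1] + 1/4·h[2] + 1/4·h[3]
  h[3] = 1 + 3/8·h[1] + 1/8·h[2] + 1/4·h[3]
Solving the 3×3 linear system over states ≠ 0 gives exactly h = [0, 32/5, 32/5, 28/5] (h[0] = 0 is the target).

h = [0.0000, 6.4000, 6.4000, 5.6000]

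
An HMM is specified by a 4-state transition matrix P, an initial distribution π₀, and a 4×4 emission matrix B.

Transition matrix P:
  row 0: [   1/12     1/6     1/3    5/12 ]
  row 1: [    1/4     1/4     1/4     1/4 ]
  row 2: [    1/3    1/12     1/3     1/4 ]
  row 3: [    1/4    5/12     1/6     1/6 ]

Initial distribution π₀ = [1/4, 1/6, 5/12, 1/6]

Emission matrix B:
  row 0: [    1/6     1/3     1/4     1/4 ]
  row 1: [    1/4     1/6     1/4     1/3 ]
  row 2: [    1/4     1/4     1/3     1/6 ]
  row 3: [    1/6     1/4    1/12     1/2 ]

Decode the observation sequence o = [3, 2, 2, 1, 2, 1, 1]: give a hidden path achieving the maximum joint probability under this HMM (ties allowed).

path = [2, 2, 2, 0, 2, 0, 3]

t=0: δ = [6.250e-02, 5.556e-02, 6.944e-02, 8.333e-02]  (obs o_0=3)
t=1: δ = [5.787e-03, 8.681e-03, 7.716e-03, 2.170e-03]  ψ = [2, 3, 2, 0]  (obs o_1=2)
t=2: δ = [6.430e-04, 5.425e-04, 8.573e-04, 2.009e-04]  ψ = [2, 1, 2, 0]  (obs o_2=2)
t=3: δ = [9.526e-05, 2.261e-05, 7.144e-05, 6.698e-05]  ψ = [2, 1, 2, 0]  (obs o_3=1)
t=4: δ = [5.954e-06, 6.977e-06, 1.058e-05, 3.308e-06]  ψ = [2, 3, 0, 0]  (obs o_4=2)
t=5: δ = [1.176e-06, 2.907e-07, 8.820e-07, 6.615e-07]  ψ = [2, 1, 2, 2]  (obs o_5=1)
t=6: δ = [9.800e-08, 4.594e-08, 9.800e-08, 1.225e-07]  ψ = [2, 3, 0, 0]  (obs o_6=1)
backtrack: best end state = 3; path = [2, 2, 2, 0, 2, 0, 3]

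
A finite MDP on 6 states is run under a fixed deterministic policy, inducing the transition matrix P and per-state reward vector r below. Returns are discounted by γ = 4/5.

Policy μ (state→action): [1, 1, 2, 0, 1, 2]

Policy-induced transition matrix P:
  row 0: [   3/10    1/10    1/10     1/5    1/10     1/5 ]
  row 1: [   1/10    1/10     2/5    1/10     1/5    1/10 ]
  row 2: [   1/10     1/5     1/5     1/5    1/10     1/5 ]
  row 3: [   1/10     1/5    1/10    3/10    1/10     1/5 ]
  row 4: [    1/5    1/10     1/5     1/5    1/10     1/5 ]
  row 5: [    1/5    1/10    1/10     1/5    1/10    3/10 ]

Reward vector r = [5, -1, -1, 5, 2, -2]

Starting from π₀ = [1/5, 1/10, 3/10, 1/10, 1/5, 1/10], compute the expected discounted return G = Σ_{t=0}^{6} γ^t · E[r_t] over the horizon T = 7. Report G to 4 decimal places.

G = 5.3163

t=0: π = [0.2000, 0.1000, 0.3000, 0.1000, 0.2000, 0.1000], E[r] = 1.3000, γ^t·E[r] = 1.300000, running G = 1.300000
t=1: π = [0.1700, 0.1400, 0.1800, 0.2000, 0.1100, 0.2000], E[r] = 1.3500, γ^t·E[r] = 1.080000, running G = 2.380000
t=2: π = [0.1650, 0.1380, 0.1710, 0.2060, 0.1140, 0.2060], E[r] = 1.3620, γ^t·E[r] = 0.871680, running G = 3.251680
t=3: π = [0.1650, 0.1377, 0.1699, 0.2068, 0.1138, 0.2068], E[r] = 1.3654, γ^t·E[r] = 0.699085, running G = 3.950765
t=4: π = [0.1651, 0.1377, 0.1697, 0.2069, 0.1138, 0.2069], E[r] = 1.3662, γ^t·E[r] = 0.559604, running G = 4.510369
t=5: π = [0.1651, 0.1377, 0.1696, 0.2069, 0.1138, 0.2069], E[r] = 1.3664, γ^t·E[r] = 0.447742, running G = 4.958111
t=6: π = [0.1651, 0.1377, 0.1696, 0.2069, 0.1138, 0.2069], E[r] = 1.3664, γ^t·E[r] = 0.358204, running G = 5.316315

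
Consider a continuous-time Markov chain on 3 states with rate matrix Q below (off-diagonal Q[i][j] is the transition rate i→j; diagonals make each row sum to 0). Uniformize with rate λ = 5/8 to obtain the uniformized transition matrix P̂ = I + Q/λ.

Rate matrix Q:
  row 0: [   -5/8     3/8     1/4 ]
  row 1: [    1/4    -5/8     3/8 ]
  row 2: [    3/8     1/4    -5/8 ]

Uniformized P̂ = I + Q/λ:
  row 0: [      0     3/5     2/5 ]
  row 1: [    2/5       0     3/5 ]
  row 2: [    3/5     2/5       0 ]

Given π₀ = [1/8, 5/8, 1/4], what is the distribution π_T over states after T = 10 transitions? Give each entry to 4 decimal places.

t=0: π = [0.1250, 0.6250, 0.2500]
t=1: π = [0.4000, 0.1750, 0.4250]
t=2: π = [0.3250, 0.4100, 0.2650]
t=3: π = [0.3230, 0.3010, 0.3760]
t=4: π = [0.3460, 0.3442, 0.3098]
t=5: π = [0.3236, 0.3315, 0.3449]
t=6: π = [0.3396, 0.3321, 0.3283]
t=7: π = [0.3298, 0.3351, 0.3351]
t=8: π = [0.3351, 0.3319, 0.3330]
t=9: π = [0.3326, 0.3342, 0.3332]
t=10: π = [0.3336, 0.3328, 0.3336]

π = [0.3336, 0.3328, 0.3336]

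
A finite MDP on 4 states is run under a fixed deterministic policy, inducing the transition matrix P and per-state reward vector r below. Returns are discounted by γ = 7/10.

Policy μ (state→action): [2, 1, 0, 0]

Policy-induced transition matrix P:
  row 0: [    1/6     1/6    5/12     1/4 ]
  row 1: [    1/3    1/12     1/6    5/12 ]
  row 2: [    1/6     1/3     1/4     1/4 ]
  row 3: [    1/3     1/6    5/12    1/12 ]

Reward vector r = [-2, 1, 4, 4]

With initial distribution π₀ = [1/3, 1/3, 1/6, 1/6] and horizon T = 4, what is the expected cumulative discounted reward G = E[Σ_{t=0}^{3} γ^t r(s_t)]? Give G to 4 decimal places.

G = 4.0229

t=0: π = [0.3333, 0.3333, 0.1667, 0.1667], E[r] = 1.0000, γ^t·E[r] = 1.000000, running G = 1.000000
t=1: π = [0.2500, 0.1667, 0.3056, 0.2778], E[r] = 2.0000, γ^t·E[r] = 1.400000, running G = 2.400000
t=2: π = [0.2407, 0.2037, 0.3241, 0.2315], E[r] = 1.9444, γ^t·E[r] = 0.952778, running G = 3.352778
t=3: π = [0.2392, 0.2037, 0.3117, 0.2454], E[r] = 1.9537, γ^t·E[r] = 0.670120, running G = 4.022898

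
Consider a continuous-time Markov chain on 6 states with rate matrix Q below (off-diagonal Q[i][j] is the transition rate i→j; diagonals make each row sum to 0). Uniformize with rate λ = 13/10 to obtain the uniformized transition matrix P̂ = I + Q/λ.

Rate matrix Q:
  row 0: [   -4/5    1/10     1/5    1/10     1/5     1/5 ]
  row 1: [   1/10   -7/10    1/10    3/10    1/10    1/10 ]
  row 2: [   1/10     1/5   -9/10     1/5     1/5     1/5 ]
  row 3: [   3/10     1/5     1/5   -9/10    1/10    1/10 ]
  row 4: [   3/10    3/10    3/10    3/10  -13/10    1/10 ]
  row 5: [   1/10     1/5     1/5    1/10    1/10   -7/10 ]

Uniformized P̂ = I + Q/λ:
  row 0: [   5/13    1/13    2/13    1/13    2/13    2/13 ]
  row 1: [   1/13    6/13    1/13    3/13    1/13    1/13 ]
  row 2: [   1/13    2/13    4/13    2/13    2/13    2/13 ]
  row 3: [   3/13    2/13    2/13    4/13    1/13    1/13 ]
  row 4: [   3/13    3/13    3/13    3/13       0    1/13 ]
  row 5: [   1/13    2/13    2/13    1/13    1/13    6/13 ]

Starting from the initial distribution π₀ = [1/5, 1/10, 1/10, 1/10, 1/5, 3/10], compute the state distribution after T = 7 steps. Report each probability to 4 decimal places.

π = [0.1721, 0.2138, 0.1711, 0.1790, 0.0959, 0.1680]

t=0: π = [0.2000, 0.1000, 0.1000, 0.1000, 0.2000, 0.3000]
t=1: π = [0.1846, 0.1846, 0.1769, 0.1538, 0.0846, 0.2154]
t=2: π = [0.1704, 0.2030, 0.1734, 0.1675, 0.0982, 0.1876]
t=3: π = [0.1702, 0.2107, 0.1725, 0.1752, 0.0958, 0.1755]
t=4: π = [0.1710, 0.2130, 0.1715, 0.1778, 0.0959, 0.1708]
t=5: π = [0.1716, 0.2136, 0.1712, 0.1787, 0.0959, 0.1690]
t=6: π = [0.1720, 0.2137, 0.1711, 0.1789, 0.0959, 0.1683]
t=7: π = [0.1721, 0.2138, 0.1711, 0.1790, 0.0959, 0.1680]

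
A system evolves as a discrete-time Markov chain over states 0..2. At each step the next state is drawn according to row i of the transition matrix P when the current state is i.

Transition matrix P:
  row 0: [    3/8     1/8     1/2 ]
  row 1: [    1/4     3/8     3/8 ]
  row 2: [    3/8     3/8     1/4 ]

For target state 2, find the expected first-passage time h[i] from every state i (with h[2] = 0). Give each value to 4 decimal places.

h = [2.0870, 2.4348, 0.0000]

First-step conditioning: h[2] = 0; for i ≠ 2, h[i] = 1 + Σ_k P[i][k]·h[k].
  h[0] = 1 + 3/8·h[0] + 1/8·h[1]
  h[1] = 1 + 1/4·h[0] + 3/8·h[1]
Solving the 2×2 linear system over states ≠ 2 gives exactly h = [48/23, 56/23, 0] (h[2] = 0 is the target).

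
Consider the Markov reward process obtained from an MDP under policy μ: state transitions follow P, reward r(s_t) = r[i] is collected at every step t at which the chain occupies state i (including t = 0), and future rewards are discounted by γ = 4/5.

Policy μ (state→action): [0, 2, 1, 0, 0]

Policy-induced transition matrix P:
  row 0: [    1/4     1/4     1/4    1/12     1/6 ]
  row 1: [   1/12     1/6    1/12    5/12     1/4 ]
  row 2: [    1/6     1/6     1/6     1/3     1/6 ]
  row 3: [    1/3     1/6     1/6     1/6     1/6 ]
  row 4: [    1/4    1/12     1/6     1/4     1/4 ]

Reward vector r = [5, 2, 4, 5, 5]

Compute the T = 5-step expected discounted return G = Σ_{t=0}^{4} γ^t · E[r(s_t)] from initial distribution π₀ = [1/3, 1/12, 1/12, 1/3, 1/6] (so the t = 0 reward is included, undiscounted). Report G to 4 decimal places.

G = 14.8252

t=0: π = [0.3333, 0.0833, 0.0833, 0.3333, 0.1667], E[r] = 4.6667, γ^t·E[r] = 4.666667, running G = 4.666667
t=1: π = [0.2569, 0.1806, 0.1875, 0.1875, 0.1875], E[r] = 4.2708, γ^t·E[r] = 3.416667, running G = 8.083333
t=2: π = [0.2199, 0.1725, 0.1730, 0.2373, 0.1973], E[r] = 4.3096, γ^t·E[r] = 2.758148, running G = 10.841481
t=3: π = [0.2266, 0.1685, 0.1706, 0.2367, 0.1975], E[r] = 4.3237, γ^t·E[r] = 2.213753, running G = 13.055235
t=4: π = [0.2274, 0.1691, 0.1715, 0.2348, 0.1972], E[r] = 4.3212, γ^t·E[r] = 1.769969, running G = 14.825203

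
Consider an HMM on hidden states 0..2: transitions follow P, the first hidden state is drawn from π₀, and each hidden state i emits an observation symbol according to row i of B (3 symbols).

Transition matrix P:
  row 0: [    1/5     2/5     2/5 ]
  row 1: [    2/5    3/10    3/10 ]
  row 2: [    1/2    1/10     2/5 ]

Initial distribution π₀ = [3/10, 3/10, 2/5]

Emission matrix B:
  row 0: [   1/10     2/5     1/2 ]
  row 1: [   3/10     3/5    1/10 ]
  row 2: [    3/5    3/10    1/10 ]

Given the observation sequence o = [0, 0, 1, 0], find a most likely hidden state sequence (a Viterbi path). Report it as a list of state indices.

t=0: δ = [3.000e-02, 9.000e-02, 2.400e-01]  (obs o_0=0)
t=1: δ = [1.200e-02, 8.100e-03, 5.760e-02]  ψ = [2, 1, 2]  (obs o_1=0)
t=2: δ = [1.152e-02, 3.456e-03, 6.912e-03]  ψ = [2, 2, 2]  (obs o_2=1)
t=3: δ = [3.456e-04, 1.382e-03, 2.765e-03]  ψ = [2, 0, 0]  (obs o_3=0)
backtrack: best end state = 2; path = [2, 2, 0, 2]

path = [2, 2, 0, 2]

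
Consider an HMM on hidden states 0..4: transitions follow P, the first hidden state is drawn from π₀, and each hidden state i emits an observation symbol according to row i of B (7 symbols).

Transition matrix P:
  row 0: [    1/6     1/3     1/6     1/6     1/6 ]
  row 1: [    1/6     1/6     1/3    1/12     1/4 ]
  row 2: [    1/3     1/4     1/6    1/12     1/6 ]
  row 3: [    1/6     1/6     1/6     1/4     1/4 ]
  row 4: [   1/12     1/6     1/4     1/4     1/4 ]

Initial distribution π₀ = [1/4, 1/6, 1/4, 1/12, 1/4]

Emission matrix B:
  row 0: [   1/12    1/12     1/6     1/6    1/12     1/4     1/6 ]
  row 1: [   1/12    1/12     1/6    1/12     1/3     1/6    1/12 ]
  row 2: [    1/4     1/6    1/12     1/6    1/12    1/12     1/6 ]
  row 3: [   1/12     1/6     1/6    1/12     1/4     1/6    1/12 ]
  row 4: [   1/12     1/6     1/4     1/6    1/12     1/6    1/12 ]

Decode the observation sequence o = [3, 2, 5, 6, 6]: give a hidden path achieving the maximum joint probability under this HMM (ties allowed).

t=0: δ = [4.167e-02, 1.389e-02, 4.167e-02, 6.944e-03, 4.167e-02]  (obs o_0=3)
t=1: δ = [2.315e-03, 2.315e-03, 8.681e-04, 1.736e-03, 2.604e-03]  ψ = [2, 0, 4, 4, 4]  (obs o_1=2)
t=2: δ = [9.645e-05, 1.286e-04, 6.430e-05, 1.085e-04, 1.085e-04]  ψ = [0, 0, 1, 4, 4]  (obs o_2=5)
t=3: δ = [3.572e-06, 2.679e-06, 7.144e-06, 2.261e-06, 2.679e-06]  ψ = [1, 0, 1, 3, 1]  (obs o_3=6)
t=4: δ = [3.969e-07, 1.488e-07, 1.985e-07, 5.582e-08, 9.923e-08]  ψ = [2, 2, 2, 4, 2]  (obs o_4=6)
backtrack: best end state = 0; path = [2, 0, 1, 2, 0]

path = [2, 0, 1, 2, 0]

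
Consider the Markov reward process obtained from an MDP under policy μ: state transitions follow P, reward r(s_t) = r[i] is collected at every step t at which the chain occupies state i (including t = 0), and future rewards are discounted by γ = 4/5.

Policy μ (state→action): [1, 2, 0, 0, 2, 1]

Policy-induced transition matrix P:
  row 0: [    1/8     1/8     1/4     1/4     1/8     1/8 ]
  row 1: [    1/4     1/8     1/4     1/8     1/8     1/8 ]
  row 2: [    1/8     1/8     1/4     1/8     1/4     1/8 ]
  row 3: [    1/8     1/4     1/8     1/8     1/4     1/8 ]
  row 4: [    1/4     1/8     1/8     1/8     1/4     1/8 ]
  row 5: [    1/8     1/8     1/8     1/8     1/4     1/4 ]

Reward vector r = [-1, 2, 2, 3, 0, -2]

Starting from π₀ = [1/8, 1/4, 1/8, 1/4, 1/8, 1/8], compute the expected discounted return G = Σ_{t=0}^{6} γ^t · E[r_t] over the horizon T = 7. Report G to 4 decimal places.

t=0: π = [0.1250, 0.2500, 0.1250, 0.2500, 0.1250, 0.1250], E[r] = 1.1250, γ^t·E[r] = 1.125000, running G = 1.125000
t=1: π = [0.1719, 0.1563, 0.1875, 0.1406, 0.2031, 0.1406], E[r] = 0.6563, γ^t·E[r] = 0.525000, running G = 1.650000
t=2: π = [0.1699, 0.1426, 0.1895, 0.1465, 0.2090, 0.1426], E[r] = 0.6484, γ^t·E[r] = 0.415000, running G = 2.065000
t=3: π = [0.1689, 0.1433, 0.1877, 0.1462, 0.2109, 0.1428], E[r] = 0.6462, γ^t·E[r] = 0.330875, running G = 2.395875
t=4: π = [0.1693, 0.1433, 0.1875, 0.1461, 0.2110, 0.1429], E[r] = 0.6449, γ^t·E[r] = 0.264163, running G = 2.660038
t=5: π = [0.1693, 0.1433, 0.1875, 0.1462, 0.2109, 0.1429], E[r] = 0.6450, γ^t·E[r] = 0.211364, running G = 2.871401
t=6: π = [0.1693, 0.1433, 0.1875, 0.1462, 0.2109, 0.1429], E[r] = 0.6450, γ^t·E[r] = 0.169095, running G = 3.040496

G = 3.0405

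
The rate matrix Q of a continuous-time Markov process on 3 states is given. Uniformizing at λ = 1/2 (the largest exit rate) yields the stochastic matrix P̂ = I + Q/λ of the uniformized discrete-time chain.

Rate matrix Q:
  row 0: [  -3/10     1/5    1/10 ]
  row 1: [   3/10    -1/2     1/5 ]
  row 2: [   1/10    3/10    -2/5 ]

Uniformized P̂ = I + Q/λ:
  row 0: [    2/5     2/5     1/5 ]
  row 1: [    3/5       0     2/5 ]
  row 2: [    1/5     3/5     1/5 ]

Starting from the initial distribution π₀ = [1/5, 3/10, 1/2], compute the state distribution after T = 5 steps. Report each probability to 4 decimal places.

π = [0.4102, 0.3262, 0.2636]

t=0: π = [0.2000, 0.3000, 0.5000]
t=1: π = [0.3600, 0.3800, 0.2600]
t=2: π = [0.4240, 0.3000, 0.2760]
t=3: π = [0.4048, 0.3352, 0.2600]
t=4: π = [0.4150, 0.3179, 0.2670]
t=5: π = [0.4102, 0.3262, 0.2636]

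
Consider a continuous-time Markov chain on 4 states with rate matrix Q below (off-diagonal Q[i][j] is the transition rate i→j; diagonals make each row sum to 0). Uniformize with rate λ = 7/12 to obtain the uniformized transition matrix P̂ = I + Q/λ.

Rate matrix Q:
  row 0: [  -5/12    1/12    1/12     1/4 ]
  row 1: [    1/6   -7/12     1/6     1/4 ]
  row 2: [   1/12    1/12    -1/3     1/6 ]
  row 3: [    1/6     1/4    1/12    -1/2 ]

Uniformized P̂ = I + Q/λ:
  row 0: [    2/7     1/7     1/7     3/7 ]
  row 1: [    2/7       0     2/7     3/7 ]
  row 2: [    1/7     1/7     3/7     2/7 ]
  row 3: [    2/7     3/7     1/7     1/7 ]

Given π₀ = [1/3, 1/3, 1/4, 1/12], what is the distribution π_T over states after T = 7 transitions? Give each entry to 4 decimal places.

t=0: π = [0.3333, 0.3333, 0.2500, 0.0833]
t=1: π = [0.2500, 0.1190, 0.2619, 0.3690]
t=2: π = [0.2483, 0.2313, 0.2347, 0.2857]
t=3: π = [0.2522, 0.1914, 0.2430, 0.3134]
t=4: π = [0.2510, 0.2051, 0.2396, 0.3043]
t=5: π = [0.2515, 0.2005, 0.2406, 0.3074]
t=6: π = [0.2513, 0.2020, 0.2402, 0.3064]
t=7: π = [0.2514, 0.2015, 0.2404, 0.3067]

π = [0.2514, 0.2015, 0.2404, 0.3067]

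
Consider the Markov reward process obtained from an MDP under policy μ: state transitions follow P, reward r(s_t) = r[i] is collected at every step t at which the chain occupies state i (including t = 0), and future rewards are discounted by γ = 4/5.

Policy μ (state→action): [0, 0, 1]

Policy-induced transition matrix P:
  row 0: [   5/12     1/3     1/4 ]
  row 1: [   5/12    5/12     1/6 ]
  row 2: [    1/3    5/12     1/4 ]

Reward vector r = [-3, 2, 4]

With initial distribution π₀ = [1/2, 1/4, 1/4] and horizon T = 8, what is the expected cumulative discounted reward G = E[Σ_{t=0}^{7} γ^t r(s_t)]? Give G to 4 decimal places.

t=0: π = [0.5000, 0.2500, 0.2500], E[r] = 0.0000, γ^t·E[r] = 0.000000, running G = 0.000000
t=1: π = [0.3958, 0.3750, 0.2292], E[r] = 0.4792, γ^t·E[r] = 0.383333, running G = 0.383333
t=2: π = [0.3976, 0.3837, 0.2188], E[r] = 0.4497, γ^t·E[r] = 0.287778, running G = 0.671111
t=3: π = [0.3984, 0.3835, 0.2180], E[r] = 0.4439, γ^t·E[r] = 0.227259, running G = 0.898370
t=4: π = [0.3985, 0.3835, 0.2180], E[r] = 0.4436, γ^t·E[r] = 0.181694, running G = 1.080064
t=5: π = [0.3985, 0.3835, 0.2180], E[r] = 0.4436, γ^t·E[r] = 0.145361, running G = 1.225425
t=6: π = [0.3985, 0.3835, 0.2180], E[r] = 0.4436, γ^t·E[r] = 0.116289, running G = 1.341714
t=7: π = [0.3985, 0.3835, 0.2180], E[r] = 0.4436, γ^t·E[r] = 0.093032, running G = 1.434746

G = 1.4347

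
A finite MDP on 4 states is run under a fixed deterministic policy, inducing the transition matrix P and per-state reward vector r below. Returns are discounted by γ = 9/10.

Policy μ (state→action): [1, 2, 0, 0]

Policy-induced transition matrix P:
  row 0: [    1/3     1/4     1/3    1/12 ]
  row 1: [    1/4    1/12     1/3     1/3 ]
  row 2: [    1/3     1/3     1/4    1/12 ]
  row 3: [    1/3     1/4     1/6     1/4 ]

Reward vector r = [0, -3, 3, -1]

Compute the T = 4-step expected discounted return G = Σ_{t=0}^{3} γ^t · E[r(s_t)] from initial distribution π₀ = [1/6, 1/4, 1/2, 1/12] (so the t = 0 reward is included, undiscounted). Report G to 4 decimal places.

t=0: π = [0.1667, 0.2500, 0.5000, 0.0833], E[r] = 0.6667, γ^t·E[r] = 0.666667, running G = 0.666667
t=1: π = [0.3125, 0.2500, 0.2778, 0.1597], E[r] = -0.0764, γ^t·E[r] = -0.068750, running G = 0.597917
t=2: π = [0.3125, 0.2315, 0.2836, 0.1725], E[r] = -0.0162, γ^t·E[r] = -0.013125, running G = 0.584792
t=3: π = [0.3140, 0.2351, 0.2810, 0.1699], E[r] = -0.0322, γ^t·E[r] = -0.023484, running G = 0.561307

G = 0.5613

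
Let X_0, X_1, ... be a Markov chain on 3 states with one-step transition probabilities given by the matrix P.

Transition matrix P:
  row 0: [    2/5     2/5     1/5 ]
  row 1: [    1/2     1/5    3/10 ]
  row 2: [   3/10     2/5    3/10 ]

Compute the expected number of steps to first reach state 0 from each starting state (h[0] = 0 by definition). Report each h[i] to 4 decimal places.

First-step conditioning: h[0] = 0; for i ≠ 0, h[i] = 1 + Σ_k P[i][k]·h[k].
  h[1] = 1 + 1/5·h[1] + 3/10·h[2]
  h[2] = 1 + 2/5·h[1] + 3/10·h[2]
Solving the 2×2 linear system over states ≠ 0 gives exactly h = [0, 25/11, 30/11] (h[0] = 0 is the target).

h = [0.0000, 2.2727, 2.7273]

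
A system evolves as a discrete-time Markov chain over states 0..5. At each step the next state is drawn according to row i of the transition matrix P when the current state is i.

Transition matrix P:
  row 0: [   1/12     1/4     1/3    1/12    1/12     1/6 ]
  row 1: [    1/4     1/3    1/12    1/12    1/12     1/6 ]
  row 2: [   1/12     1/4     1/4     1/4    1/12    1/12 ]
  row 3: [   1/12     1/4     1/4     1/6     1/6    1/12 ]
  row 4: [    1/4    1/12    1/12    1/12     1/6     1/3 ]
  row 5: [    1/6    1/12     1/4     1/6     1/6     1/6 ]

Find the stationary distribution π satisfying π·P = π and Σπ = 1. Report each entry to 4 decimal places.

π = [0.1532, 0.2226, 0.2060, 0.1427, 0.1182, 0.1573]

Balance equations π_j = Σ_i π_i·P[i][j]:
  π_0 = 1/12·π_0 + 1/4·π_1 + 1/12·π_2 + 1/12·π_3 + 1/4·π_4 + 1/6·π_5
  π_1 = 1/4·π_0 + 1/3·π_1 + 1/4·π_2 + 1/4·π_3 + 1/12·π_4 + 1/12·π_5
  π_2 = 1/3·π_0 + 1/12·π_1 + 1/4·π_2 + 1/4·π_3 + 1/12·π_4 + 1/4·π_5
  π_3 = 1/12·π_0 + 1/12·π_1 + 1/4·π_2 + 1/6·π_3 + 1/12·π_4 + 1/6·π_5
  π_4 = 1/12·π_0 + 1/12·π_1 + 1/12·π_2 + 1/6·π_3 + 1/6·π_4 + 1/6·π_5
  normalize: π_0 + π_1 + π_2 + π_3 + π_4 + π_5 = 1
Solving the linear system gives exactly π = [2453/16007, 46329/208091, 42860/208091, 29686/208091, 24592/208091, 32735/208091].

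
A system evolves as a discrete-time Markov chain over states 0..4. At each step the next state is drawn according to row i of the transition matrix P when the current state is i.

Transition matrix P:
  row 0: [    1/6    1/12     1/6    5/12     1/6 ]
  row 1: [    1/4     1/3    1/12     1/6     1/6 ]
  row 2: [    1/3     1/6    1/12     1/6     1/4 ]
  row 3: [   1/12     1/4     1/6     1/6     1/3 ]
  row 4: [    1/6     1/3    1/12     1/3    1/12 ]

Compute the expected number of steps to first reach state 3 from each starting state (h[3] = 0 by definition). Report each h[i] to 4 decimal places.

h = [3.0654, 3.9974, 3.8744, 0.0000, 3.4541]

First-step conditioning: h[3] = 0; for i ≠ 3, h[i] = 1 + Σ_k P[i][k]·h[k].
  h[0] = 1 + 1/6·h[0] + 1/12·h[1] + 1/6·h[2] + 1/6·h[4]
  h[1] = 1 + 1/4·h[0] + 1/3·h[1] + 1/12·h[2] + 1/6·h[4]
  h[2] = 1 + 1/3·h[0] + 1/6·h[1] + 1/12·h[2] + 1/4·h[4]
  h[4] = 1 + 1/6·h[0] + 1/3·h[1] + 1/12·h[2] + 1/12·h[4]
Solving the 4×4 linear system over states ≠ 3 gives exactly h = [4638/1513, 6048/1513, 5862/1513, 0, 5226/1513] (h[3] = 0 is the target).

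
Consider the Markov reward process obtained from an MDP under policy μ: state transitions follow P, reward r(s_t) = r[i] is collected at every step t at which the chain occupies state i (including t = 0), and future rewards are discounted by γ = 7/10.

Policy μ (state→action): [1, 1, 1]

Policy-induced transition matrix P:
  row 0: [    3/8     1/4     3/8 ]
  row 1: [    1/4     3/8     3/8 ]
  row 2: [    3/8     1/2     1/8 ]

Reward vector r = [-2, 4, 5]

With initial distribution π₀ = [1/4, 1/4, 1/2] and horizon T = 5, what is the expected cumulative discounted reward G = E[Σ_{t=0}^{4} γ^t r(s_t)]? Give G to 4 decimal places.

G = 7.0464

t=0: π = [0.2500, 0.2500, 0.5000], E[r] = 3.0000, γ^t·E[r] = 3.000000, running G = 3.000000
t=1: π = [0.3438, 0.4063, 0.2500], E[r] = 2.1875, γ^t·E[r] = 1.531250, running G = 4.531250
t=2: π = [0.3242, 0.3633, 0.3125], E[r] = 2.3672, γ^t·E[r] = 1.159922, running G = 5.691172
t=3: π = [0.3296, 0.3735, 0.2969], E[r] = 2.3193, γ^t·E[r] = 0.795532, running G = 6.486704
t=4: π = [0.3283, 0.3709, 0.3008], E[r] = 2.3309, γ^t·E[r] = 0.559657, running G = 7.046361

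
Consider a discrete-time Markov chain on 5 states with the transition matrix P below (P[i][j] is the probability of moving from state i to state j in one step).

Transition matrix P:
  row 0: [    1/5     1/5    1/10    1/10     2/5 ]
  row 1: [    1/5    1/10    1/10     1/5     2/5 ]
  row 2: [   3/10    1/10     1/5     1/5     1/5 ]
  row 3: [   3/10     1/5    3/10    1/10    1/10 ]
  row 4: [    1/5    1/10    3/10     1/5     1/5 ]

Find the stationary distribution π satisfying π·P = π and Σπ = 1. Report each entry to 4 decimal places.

Balance equations π_j = Σ_i π_i·P[i][j]:
  π_0 = 1/5·π_0 + 1/5·π_1 + 3/10·π_2 + 3/10·π_3 + 1/5·π_4
  π_1 = 1/5·π_0 + 1/10·π_1 + 1/10·π_2 + 1/5·π_3 + 1/10·π_4
  π_2 = 1/10·π_0 + 1/10·π_1 + 1/5·π_2 + 3/10·π_3 + 3/10·π_4
  π_3 = 1/10·π_0 + 1/5·π_1 + 1/5·π_2 + 1/10·π_3 + 1/5·π_4
  normalize: π_0 + π_1 + π_2 + π_3 + π_4 = 1
Solving the linear system gives exactly π = [1472/6225, 1739/12450, 424/2075, 998/6225, 3227/12450].

π = [0.2365, 0.1397, 0.2043, 0.1603, 0.2592]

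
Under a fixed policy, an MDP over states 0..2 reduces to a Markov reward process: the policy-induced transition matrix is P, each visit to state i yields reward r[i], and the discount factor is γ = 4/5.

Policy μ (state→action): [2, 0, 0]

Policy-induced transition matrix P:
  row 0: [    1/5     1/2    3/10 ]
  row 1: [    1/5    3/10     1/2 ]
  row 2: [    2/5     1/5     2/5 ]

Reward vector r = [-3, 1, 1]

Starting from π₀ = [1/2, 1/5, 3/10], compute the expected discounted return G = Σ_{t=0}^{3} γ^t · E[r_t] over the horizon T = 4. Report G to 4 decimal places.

G = -1.1594

t=0: π = [0.5000, 0.2000, 0.3000], E[r] = -1.0000, γ^t·E[r] = -1.000000, running G = -1.000000
t=1: π = [0.2600, 0.3700, 0.3700], E[r] = -0.0400, γ^t·E[r] = -0.032000, running G = -1.032000
t=2: π = [0.2740, 0.3150, 0.4110], E[r] = -0.0960, γ^t·E[r] = -0.061440, running G = -1.093440
t=3: π = [0.2822, 0.3137, 0.4041], E[r] = -0.1288, γ^t·E[r] = -0.065946, running G = -1.159386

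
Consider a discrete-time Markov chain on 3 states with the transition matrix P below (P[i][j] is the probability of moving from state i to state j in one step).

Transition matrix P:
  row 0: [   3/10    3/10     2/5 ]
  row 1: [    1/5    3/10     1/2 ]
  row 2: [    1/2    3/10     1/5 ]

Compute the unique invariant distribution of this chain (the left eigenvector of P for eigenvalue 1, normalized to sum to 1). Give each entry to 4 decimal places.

π = [0.3417, 0.3000, 0.3583]

Balance equations π_j = Σ_i π_i·P[i][j]:
  π_0 = 3/10·π_0 + 1/5·π_1 + 1/2·π_2
  π_1 = 3/10·π_0 + 3/10·π_1 + 3/10·π_2
  normalize: π_0 + π_1 + π_2 = 1
Solving the linear system gives exactly π = [41/120, 3/10, 43/120].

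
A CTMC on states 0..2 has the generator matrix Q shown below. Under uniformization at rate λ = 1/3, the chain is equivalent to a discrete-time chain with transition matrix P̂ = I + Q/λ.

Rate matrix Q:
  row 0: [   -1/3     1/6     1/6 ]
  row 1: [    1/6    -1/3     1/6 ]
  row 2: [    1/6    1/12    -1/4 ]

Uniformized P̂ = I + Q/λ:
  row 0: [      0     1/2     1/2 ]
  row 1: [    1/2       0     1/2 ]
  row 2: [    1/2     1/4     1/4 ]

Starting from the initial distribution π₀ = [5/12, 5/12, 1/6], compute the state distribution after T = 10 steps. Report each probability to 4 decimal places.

π = [0.3334, 0.2666, 0.4000]

t=0: π = [0.4167, 0.4167, 0.1667]
t=1: π = [0.2917, 0.2500, 0.4583]
t=2: π = [0.3542, 0.2604, 0.3854]
t=3: π = [0.3229, 0.2734, 0.4036]
t=4: π = [0.3385, 0.2624, 0.3991]
t=5: π = [0.3307, 0.2690, 0.4002]
t=6: π = [0.3346, 0.2654, 0.3999]
t=7: π = [0.3327, 0.2673, 0.4000]
t=8: π = [0.3337, 0.2663, 0.4000]
t=9: π = [0.3332, 0.2668, 0.4000]
t=10: π = [0.3334, 0.2666, 0.4000]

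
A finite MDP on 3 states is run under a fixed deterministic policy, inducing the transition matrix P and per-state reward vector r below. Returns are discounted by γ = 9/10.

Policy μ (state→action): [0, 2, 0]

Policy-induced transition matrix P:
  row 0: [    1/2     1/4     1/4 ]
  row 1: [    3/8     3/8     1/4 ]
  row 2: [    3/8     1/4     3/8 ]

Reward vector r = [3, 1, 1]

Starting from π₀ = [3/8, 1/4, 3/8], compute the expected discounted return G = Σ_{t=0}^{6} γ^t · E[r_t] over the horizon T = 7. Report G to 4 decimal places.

t=0: π = [0.3750, 0.2500, 0.3750], E[r] = 1.7500, γ^t·E[r] = 1.750000, running G = 1.750000
t=1: π = [0.4219, 0.2813, 0.2969], E[r] = 1.8438, γ^t·E[r] = 1.659375, running G = 3.409375
t=2: π = [0.4277, 0.2852, 0.2871], E[r] = 1.8555, γ^t·E[r] = 1.502930, running G = 4.912305
t=3: π = [0.4285, 0.2856, 0.2859], E[r] = 1.8569, γ^t·E[r] = 1.353705, running G = 6.266009
t=4: π = [0.4286, 0.2857, 0.2857], E[r] = 1.8571, γ^t·E[r] = 1.218454, running G = 7.484464
t=5: π = [0.4286, 0.2857, 0.2857], E[r] = 1.8571, γ^t·E[r] = 1.096622, running G = 8.581086
t=6: π = [0.4286, 0.2857, 0.2857], E[r] = 1.8571, γ^t·E[r] = 0.986962, running G = 9.568048

G = 9.5680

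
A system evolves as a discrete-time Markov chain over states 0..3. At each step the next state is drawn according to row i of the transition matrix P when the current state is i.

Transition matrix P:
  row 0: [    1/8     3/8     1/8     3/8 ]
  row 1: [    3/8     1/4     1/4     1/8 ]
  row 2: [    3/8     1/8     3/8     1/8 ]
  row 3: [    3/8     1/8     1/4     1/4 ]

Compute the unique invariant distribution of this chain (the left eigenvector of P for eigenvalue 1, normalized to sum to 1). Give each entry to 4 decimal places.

Balance equations π_j = Σ_i π_i·P[i][j]:
  π_0 = 1/8·π_0 + 3/8·π_1 + 3/8·π_2 + 3/8·π_3
  π_1 = 3/8·π_0 + 1/4·π_1 + 1/8·π_2 + 1/8·π_3
  π_2 = 1/8·π_0 + 1/4·π_1 + 3/8·π_2 + 1/4·π_3
  normalize: π_0 + π_1 + π_2 + π_3 = 1
Solving the linear system gives exactly π = [3/10, 8/35, 17/70, 8/35].

π = [0.3000, 0.2286, 0.2429, 0.2286]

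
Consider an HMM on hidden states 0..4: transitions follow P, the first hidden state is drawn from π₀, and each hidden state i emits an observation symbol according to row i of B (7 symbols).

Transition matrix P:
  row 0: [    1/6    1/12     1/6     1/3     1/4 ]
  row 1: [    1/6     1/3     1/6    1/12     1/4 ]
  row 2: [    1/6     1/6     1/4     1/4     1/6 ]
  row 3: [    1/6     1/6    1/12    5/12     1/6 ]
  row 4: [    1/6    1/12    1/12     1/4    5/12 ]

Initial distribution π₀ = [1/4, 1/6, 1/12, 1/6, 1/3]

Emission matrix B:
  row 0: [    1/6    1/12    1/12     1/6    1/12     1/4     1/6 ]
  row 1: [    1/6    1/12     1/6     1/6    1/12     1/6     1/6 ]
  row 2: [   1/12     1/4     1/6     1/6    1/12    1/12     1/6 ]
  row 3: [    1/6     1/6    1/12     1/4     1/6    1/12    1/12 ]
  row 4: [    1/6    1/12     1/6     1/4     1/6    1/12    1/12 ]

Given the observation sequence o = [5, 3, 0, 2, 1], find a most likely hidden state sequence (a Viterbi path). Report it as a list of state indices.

path = [0, 3, 3, 3, 3]

t=0: δ = [6.250e-02, 2.778e-02, 6.944e-03, 1.389e-02, 2.778e-02]  (obs o_0=5)
t=1: δ = [1.736e-03, 1.543e-03, 1.736e-03, 5.208e-03, 3.906e-03]  ψ = [0, 1, 0, 0, 0]  (obs o_1=3)
t=2: δ = [1.447e-04, 1.447e-04, 3.617e-05, 3.617e-04, 2.713e-04]  ψ = [3, 3, 2, 3, 4]  (obs o_2=0)
t=3: δ = [5.023e-06, 1.005e-05, 5.023e-06, 1.256e-05, 1.884e-05]  ψ = [3, 3, 3, 3, 4]  (obs o_3=2)
t=4: δ = [2.616e-07, 2.791e-07, 4.186e-07, 8.721e-07, 6.541e-07]  ψ = [4, 1, 1, 3, 4]  (obs o_4=1)
backtrack: best end state = 3; path = [0, 3, 3, 3, 3]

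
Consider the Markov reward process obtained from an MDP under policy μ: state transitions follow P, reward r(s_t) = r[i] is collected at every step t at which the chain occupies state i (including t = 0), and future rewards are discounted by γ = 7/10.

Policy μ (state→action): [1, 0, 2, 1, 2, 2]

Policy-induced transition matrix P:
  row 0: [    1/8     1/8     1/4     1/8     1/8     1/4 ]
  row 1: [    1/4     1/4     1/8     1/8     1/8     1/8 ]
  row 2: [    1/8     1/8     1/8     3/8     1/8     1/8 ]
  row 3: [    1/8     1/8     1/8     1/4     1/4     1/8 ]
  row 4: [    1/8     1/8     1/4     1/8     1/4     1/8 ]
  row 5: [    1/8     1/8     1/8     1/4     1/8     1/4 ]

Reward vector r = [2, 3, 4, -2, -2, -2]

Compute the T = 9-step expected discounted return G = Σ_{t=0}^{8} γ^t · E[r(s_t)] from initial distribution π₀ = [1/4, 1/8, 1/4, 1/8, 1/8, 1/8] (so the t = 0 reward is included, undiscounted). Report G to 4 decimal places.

G = 1.7329

t=0: π = [0.2500, 0.1250, 0.2500, 0.1250, 0.1250, 0.1250], E[r] = 1.1250, γ^t·E[r] = 1.125000, running G = 1.125000
t=1: π = [0.1406, 0.1406, 0.1719, 0.2188, 0.1563, 0.1719], E[r] = 0.2969, γ^t·E[r] = 0.207813, running G = 1.332813
t=2: π = [0.1426, 0.1426, 0.1621, 0.2168, 0.1719, 0.1641], E[r] = 0.2559, γ^t·E[r] = 0.125371, running G = 1.458184
t=3: π = [0.1428, 0.1428, 0.1643, 0.2131, 0.1736, 0.1633], E[r] = 0.2712, γ^t·E[r] = 0.093035, running G = 1.551219
t=4: π = [0.1429, 0.1429, 0.1646, 0.2131, 0.1733, 0.1633], E[r] = 0.2730, γ^t·E[r] = 0.065542, running G = 1.616761
t=5: π = [0.1429, 0.1429, 0.1645, 0.2132, 0.1733, 0.1633], E[r] = 0.2729, γ^t·E[r] = 0.045859, running G = 1.662620
t=6: π = [0.1429, 0.1429, 0.1645, 0.2132, 0.1733, 0.1633], E[r] = 0.2728, γ^t·E[r] = 0.032099, running G = 1.694719
t=7: π = [0.1429, 0.1429, 0.1645, 0.2132, 0.1733, 0.1633], E[r] = 0.2728, γ^t·E[r] = 0.022470, running G = 1.717189
t=8: π = [0.1429, 0.1429, 0.1645, 0.2132, 0.1733, 0.1633], E[r] = 0.2728, γ^t·E[r] = 0.015729, running G = 1.732918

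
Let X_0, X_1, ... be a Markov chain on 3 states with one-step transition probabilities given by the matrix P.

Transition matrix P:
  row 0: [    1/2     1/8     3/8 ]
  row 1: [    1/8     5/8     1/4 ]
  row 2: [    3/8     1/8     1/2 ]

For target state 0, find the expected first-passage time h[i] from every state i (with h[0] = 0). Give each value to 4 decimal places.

First-step conditioning: h[0] = 0; for i ≠ 0, h[i] = 1 + Σ_k P[i][k]·h[k].
  h[1] = 1 + 5/8·h[1] + 1/4·h[2]
  h[2] = 1 + 1/8·h[1] + 1/2·h[2]
Solving the 2×2 linear system over states ≠ 0 gives exactly h = [0, 24/5, 16/5] (h[0] = 0 is the target).

h = [0.0000, 4.8000, 3.2000]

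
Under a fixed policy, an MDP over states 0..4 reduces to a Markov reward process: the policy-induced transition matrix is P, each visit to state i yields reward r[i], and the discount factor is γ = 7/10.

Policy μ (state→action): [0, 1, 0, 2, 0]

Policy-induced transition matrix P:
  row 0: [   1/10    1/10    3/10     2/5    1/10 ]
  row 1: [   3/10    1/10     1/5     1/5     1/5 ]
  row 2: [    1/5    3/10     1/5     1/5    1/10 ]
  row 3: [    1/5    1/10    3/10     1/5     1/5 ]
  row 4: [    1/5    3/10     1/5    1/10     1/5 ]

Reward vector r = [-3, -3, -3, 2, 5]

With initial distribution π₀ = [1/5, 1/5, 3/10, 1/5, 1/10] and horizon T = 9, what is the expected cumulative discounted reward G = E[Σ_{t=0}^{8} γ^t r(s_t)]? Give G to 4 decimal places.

t=0: π = [0.2000, 0.2000, 0.3000, 0.2000, 0.1000], E[r] = -1.2000, γ^t·E[r] = -1.200000, running G = -1.200000
t=1: π = [0.2000, 0.1800, 0.2400, 0.2300, 0.1500], E[r] = -0.6500, γ^t·E[r] = -0.455000, running G = -1.655000
t=2: π = [0.1980, 0.1780, 0.2430, 0.2250, 0.1560], E[r] = -0.6270, γ^t·E[r] = -0.307230, running G = -1.962230
t=3: π = [0.1980, 0.1798, 0.2423, 0.2240, 0.1559], E[r] = -0.6328, γ^t·E[r] = -0.217050, running G = -2.179280
t=4: π = [0.1982, 0.1796, 0.2422, 0.2240, 0.1560], E[r] = -0.6322, γ^t·E[r] = -0.151789, running G = -2.331069
t=5: π = [0.1981, 0.1796, 0.2422, 0.2240, 0.1560], E[r] = -0.6321, γ^t·E[r] = -0.106239, running G = -2.437308
t=6: π = [0.1981, 0.1796, 0.2422, 0.2240, 0.1560], E[r] = -0.6321, γ^t·E[r] = -0.074369, running G = -2.511677
t=7: π = [0.1981, 0.1796, 0.2422, 0.2240, 0.1560], E[r] = -0.6321, γ^t·E[r] = -0.052058, running G = -2.563735
t=8: π = [0.1981, 0.1796, 0.2422, 0.2240, 0.1560], E[r] = -0.6321, γ^t·E[r] = -0.036441, running G = -2.600176

G = -2.6002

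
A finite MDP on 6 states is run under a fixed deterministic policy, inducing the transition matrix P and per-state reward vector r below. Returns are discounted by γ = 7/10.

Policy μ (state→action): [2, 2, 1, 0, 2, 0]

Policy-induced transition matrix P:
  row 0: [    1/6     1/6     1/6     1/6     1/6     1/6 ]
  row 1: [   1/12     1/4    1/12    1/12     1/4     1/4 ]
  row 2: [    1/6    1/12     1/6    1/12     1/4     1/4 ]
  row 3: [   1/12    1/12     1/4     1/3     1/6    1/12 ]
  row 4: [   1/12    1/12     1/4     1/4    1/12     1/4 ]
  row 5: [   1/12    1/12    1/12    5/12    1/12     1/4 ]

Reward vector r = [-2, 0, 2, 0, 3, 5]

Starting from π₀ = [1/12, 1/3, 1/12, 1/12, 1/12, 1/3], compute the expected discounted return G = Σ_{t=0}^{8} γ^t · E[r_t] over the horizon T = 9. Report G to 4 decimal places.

t=0: π = [0.0833, 0.3333, 0.0833, 0.0833, 0.0833, 0.3333], E[r] = 1.9167, γ^t·E[r] = 1.916667, running G = 1.916667
t=1: π = [0.0972, 0.1458, 0.1250, 0.2361, 0.1667, 0.2292], E[r] = 1.7014, γ^t·E[r] = 1.190972, running G = 3.107639
t=2: π = [0.1019, 0.1157, 0.1690, 0.2546, 0.1563, 0.2025], E[r] = 1.6157, γ^t·E[r] = 0.791713, running G = 3.899352
t=3: π = [0.1059, 0.1111, 0.1744, 0.2490, 0.1605, 0.1991], E[r] = 1.6138, γ^t·E[r] = 0.553537, running G = 4.452889
t=4: π = [0.1067, 0.1107, 0.1749, 0.2475, 0.1605, 0.1997], E[r] = 1.6163, γ^t·E[r] = 0.388082, running G = 4.840971
t=5: π = [0.1068, 0.1107, 0.1748, 0.2474, 0.1605, 0.1999], E[r] = 1.6166, γ^t·E[r] = 0.271710, running G = 5.112681
t=6: π = [0.1068, 0.1107, 0.1748, 0.2474, 0.1604, 0.1999], E[r] = 1.6166, γ^t·E[r] = 0.190188, running G = 5.302869
t=7: π = [0.1068, 0.1107, 0.1748, 0.2475, 0.1604, 0.1999], E[r] = 1.6165, γ^t·E[r] = 0.133129, running G = 5.435998
t=8: π = [0.1068, 0.1107, 0.1748, 0.2475, 0.1604, 0.1999], E[r] = 1.6165, γ^t·E[r] = 0.093190, running G = 5.529189

G = 5.5292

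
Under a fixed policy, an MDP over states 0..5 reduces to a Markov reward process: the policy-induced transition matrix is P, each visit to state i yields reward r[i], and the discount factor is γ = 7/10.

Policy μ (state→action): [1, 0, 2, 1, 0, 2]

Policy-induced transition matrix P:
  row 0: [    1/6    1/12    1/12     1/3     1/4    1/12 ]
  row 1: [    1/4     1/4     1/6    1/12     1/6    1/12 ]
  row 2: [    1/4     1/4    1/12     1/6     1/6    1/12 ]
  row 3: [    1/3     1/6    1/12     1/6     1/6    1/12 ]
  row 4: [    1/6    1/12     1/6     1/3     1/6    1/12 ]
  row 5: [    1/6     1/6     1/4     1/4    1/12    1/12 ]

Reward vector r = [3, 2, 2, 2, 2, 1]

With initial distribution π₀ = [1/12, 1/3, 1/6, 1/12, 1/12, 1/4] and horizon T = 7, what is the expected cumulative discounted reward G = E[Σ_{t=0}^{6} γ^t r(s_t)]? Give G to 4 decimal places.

t=0: π = [0.0833, 0.3333, 0.1667, 0.0833, 0.0833, 0.2500], E[r] = 1.8333, γ^t·E[r] = 1.833333, running G = 1.833333
t=1: π = [0.2222, 0.1944, 0.1597, 0.1875, 0.1528, 0.0833], E[r] = 2.1389, γ^t·E[r] = 1.497222, running G = 3.330556
t=2: π = [0.2274, 0.1649, 0.1262, 0.2199, 0.1782, 0.0833], E[r] = 2.1441, γ^t·E[r] = 1.050608, running G = 4.381163
t=3: π = [0.2276, 0.1571, 0.1258, 0.2275, 0.1787, 0.0833], E[r] = 2.1442, γ^t·E[r] = 0.735475, running G = 5.116638
t=4: π = [0.2282, 0.1564, 0.1252, 0.2282, 0.1787, 0.0833], E[r] = 2.1448, γ^t·E[r] = 0.514972, running G = 5.631611
t=5: π = [0.2282, 0.1562, 0.1251, 0.2284, 0.1787, 0.0833], E[r] = 2.1448, γ^t·E[r] = 0.360483, running G = 5.992093
t=6: π = [0.2282, 0.1562, 0.1251, 0.2284, 0.1787, 0.0833], E[r] = 2.1448, γ^t·E[r] = 0.252339, running G = 6.244432

G = 6.2444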